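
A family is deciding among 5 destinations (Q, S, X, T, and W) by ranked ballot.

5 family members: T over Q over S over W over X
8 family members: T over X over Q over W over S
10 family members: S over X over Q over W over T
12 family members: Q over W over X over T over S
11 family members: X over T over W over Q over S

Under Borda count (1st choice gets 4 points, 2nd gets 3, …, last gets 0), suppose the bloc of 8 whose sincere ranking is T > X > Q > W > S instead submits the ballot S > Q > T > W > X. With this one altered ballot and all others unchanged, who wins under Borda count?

Borda totals with the altered ballot: Q 118, S 82, X 98, T 81, W 81.
The switch changes the winner from X to Q.

Q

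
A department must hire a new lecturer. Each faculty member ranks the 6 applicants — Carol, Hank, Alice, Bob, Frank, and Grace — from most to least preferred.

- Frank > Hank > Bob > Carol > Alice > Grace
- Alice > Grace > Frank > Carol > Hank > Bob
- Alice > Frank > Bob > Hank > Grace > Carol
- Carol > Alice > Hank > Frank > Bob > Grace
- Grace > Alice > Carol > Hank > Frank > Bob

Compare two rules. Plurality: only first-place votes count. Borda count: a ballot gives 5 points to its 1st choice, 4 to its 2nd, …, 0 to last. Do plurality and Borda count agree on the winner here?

Yes

Plurality first-place counts: Carol 1, Hank 0, Alice 2, Bob 0, Frank 1, Grace 1 → Alice.
Borda totals: Carol 12, Hank 12, Alice 19, Bob 7, Frank 15, Grace 10 → Alice.
The two rules agree on Alice.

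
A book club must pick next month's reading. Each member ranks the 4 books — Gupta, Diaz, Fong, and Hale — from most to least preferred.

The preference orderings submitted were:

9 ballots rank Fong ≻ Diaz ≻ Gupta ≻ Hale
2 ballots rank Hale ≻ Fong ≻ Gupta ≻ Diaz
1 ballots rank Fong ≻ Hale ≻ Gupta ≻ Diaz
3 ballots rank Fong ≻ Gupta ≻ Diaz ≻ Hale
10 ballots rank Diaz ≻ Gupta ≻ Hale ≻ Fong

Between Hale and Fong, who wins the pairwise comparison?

Ballots ranking Hale above Fong: 2+10 = 12.
Ballots ranking Fong above Hale: 9+1+3 = 13.
Fong wins the head-to-head, 13–12.

Fong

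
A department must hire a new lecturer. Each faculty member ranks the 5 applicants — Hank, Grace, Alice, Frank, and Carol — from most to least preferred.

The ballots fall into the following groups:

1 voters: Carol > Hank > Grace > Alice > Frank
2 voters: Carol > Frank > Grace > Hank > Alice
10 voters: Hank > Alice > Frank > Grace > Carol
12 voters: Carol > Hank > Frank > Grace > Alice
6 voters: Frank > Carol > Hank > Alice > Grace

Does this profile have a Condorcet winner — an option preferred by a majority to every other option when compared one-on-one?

Head-to-head results (31 voters total):
Hank vs Grace: Hank wins 29–2.
Hank vs Alice: Hank wins 31–0.
Hank vs Frank: Hank wins 23–8.
Hank vs Carol: Carol wins 21–10.
Grace vs Alice: Alice wins 16–15.
Grace vs Frank: Frank wins 30–1.
Grace vs Carol: Carol wins 21–10.
Alice vs Frank: Frank wins 20–11.
Alice vs Carol: Carol wins 21–10.
Frank vs Carol: Frank wins 16–15.
No candidate beats all others: Hank beats Frank beats Carol beats Hank, a majority cycle.

No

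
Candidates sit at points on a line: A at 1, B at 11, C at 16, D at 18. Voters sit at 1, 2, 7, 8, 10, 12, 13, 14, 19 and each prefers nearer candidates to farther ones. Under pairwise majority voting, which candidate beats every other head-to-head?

B

With single-peaked preferences on a line, the Condorcet winner is the candidate closest to the median voter.
The median voter (position 10) is closest to B at 11.
Check: B vs A — voters closer to B: 7 of 9.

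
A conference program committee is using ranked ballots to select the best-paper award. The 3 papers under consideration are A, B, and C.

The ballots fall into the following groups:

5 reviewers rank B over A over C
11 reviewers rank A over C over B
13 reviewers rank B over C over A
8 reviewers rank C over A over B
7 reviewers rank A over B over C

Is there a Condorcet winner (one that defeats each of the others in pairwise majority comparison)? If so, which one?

A

Head-to-head results (44 voters total):
A vs B: A wins 26–18.
A vs C: A wins 23–21.
B vs C: B wins 25–19.
A beats each rival — B (26–18), C (23–21) — so A is the Condorcet winner.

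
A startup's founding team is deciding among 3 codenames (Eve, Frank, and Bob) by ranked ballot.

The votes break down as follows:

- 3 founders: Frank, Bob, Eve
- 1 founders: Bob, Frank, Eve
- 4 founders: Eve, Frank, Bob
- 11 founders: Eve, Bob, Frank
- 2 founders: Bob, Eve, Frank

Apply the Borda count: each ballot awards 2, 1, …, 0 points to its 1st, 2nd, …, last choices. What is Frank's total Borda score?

Borda scores:
  Eve: 3·0 + 0 + 4·2 + 11·2 + 2·1 = 32
  Frank: 3·2 + 1 + 4·1 + 11·0 + 2·0 = 11
  Bob: 3·1 + 2 + 4·0 + 11·1 + 2·2 = 20

11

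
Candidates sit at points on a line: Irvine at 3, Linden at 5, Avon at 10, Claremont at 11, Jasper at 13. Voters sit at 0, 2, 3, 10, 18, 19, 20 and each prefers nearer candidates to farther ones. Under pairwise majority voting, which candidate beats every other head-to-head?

Avon

With single-peaked preferences on a line, the Condorcet winner is the candidate closest to the median voter.
The median voter (position 10) is closest to Avon at 10.
Check: Avon vs Linden — voters closer to Avon: 4 of 7.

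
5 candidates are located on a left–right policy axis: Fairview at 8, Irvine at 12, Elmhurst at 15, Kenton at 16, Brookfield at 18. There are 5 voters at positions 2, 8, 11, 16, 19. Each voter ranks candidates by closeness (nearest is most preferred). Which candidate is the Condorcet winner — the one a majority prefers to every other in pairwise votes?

Irvine

With single-peaked preferences on a line, the Condorcet winner is the candidate closest to the median voter.
The median voter (position 11) is closest to Irvine at 12.
Check: Irvine vs Elmhurst — voters closer to Irvine: 3 of 5.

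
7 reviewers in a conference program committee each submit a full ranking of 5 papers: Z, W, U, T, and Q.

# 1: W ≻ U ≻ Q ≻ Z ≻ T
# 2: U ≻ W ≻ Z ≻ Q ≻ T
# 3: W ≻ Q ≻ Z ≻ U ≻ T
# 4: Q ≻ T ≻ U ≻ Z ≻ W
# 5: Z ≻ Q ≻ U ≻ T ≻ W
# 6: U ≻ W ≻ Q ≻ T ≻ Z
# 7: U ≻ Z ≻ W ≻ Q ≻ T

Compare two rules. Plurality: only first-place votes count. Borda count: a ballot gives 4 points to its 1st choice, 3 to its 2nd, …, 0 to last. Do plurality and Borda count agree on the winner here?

Plurality first-place counts: Z 1, W 2, U 3, T 0, Q 1 → U.
Borda totals: Z 13, W 16, U 20, T 5, Q 16 → U.
The two rules agree on U.

Yes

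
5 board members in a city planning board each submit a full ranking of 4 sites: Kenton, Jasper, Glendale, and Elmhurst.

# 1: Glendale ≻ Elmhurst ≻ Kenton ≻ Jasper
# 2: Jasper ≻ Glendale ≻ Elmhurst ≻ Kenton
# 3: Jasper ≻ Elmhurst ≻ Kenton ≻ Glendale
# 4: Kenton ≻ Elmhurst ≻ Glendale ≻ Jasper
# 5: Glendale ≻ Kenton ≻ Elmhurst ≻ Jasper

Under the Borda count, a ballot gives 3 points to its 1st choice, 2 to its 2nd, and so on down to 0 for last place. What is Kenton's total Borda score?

7

Borda scores:
  Kenton: 1 + 0 + 1 + 3 + 2 = 7
  Jasper: 0 + 3 + 3 + 0 + 0 = 6
  Glendale: 3 + 2 + 0 + 1 + 3 = 9
  Elmhurst: 2 + 1 + 2 + 2 + 1 = 8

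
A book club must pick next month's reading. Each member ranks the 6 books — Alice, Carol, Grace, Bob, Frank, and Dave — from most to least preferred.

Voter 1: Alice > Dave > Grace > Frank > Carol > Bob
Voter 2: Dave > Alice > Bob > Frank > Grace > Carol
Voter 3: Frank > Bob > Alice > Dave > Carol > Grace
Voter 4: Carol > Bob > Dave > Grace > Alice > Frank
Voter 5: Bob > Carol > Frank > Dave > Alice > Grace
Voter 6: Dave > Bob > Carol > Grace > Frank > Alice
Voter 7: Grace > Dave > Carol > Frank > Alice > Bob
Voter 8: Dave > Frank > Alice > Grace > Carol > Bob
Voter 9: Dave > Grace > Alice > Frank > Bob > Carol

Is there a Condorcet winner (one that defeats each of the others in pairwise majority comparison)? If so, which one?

Head-to-head results (9 voters total):
Alice vs Carol: Alice wins 5–4.
Alice vs Grace: Alice wins 5–4.
Alice vs Bob: Alice wins 5–4.
Alice vs Frank: Frank wins 5–4.
Alice vs Dave: Dave wins 7–2.
Carol vs Grace: Grace wins 5–4.
Carol vs Bob: Bob wins 5–4.
Carol vs Frank: Frank wins 5–4.
Carol vs Dave: Dave wins 7–2.
Grace vs Bob: Bob wins 5–4.
Grace vs Frank: Grace wins 5–4.
Grace vs Dave: Dave wins 8–1.
Bob vs Frank: Frank wins 5–4.
Bob vs Dave: Dave wins 6–3.
Frank vs Dave: Dave wins 7–2.
Dave beats each rival — Alice (7–2), Carol (7–2), Grace (8–1), Bob (6–3), Frank (7–2) — so Dave is the Condorcet winner.

Dave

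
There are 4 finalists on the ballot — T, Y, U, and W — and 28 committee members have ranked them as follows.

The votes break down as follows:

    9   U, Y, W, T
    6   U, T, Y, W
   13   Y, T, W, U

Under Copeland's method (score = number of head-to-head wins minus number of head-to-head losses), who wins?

Pairwise results:
  T vs Y: Y wins 22–6.
  T vs U: U wins 15–13.
  T vs W: T wins 19–9.
  Y vs U: U wins 15–13.
  Y vs W: Y wins 28–0.
  U vs W: U wins 15–13.
Copeland scores (wins − losses):
  T: 1 − 2 = -1
  Y: 2 − 1 = 1
  U: 3 − 0 = 3
  W: 0 − 3 = -3
U has the best Copeland score.

U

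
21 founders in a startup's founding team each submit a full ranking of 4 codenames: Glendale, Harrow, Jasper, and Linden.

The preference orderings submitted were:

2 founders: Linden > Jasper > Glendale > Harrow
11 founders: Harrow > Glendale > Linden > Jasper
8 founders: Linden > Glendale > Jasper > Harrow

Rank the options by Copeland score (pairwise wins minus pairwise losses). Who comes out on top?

Pairwise results:
  Glendale vs Harrow: Harrow wins 11–10.
  Glendale vs Jasper: Glendale wins 19–2.
  Glendale vs Linden: Glendale wins 11–10.
  Harrow vs Jasper: Harrow wins 11–10.
  Harrow vs Linden: Harrow wins 11–10.
  Jasper vs Linden: Linden wins 21–0.
Copeland scores (wins − losses):
  Glendale: 2 − 1 = 1
  Harrow: 3 − 0 = 3
  Jasper: 0 − 3 = -3
  Linden: 1 − 2 = -1
Harrow has the best Copeland score.

Harrow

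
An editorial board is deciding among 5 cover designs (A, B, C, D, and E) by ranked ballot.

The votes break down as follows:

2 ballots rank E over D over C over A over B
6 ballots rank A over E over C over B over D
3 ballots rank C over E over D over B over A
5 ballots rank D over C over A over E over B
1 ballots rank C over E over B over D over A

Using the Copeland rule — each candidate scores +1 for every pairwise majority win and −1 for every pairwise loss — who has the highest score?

Pairwise results:
  A vs B: A wins 13–4.
  A vs C: C wins 11–6.
  A vs D: D wins 11–6.
  A vs E: A wins 11–6.
  B vs C: C wins 17–0.
  B vs D: D wins 10–7.
  B vs E: E wins 17–0.
  C vs D: C wins 10–7.
  C vs E: C wins 9–8.
  D vs E: E wins 12–5.
Copeland scores (wins − losses):
  A: 2 − 2 = 0
  B: 0 − 4 = -4
  C: 4 − 0 = 4
  D: 2 − 2 = 0
  E: 2 − 2 = 0
C has the best Copeland score.

C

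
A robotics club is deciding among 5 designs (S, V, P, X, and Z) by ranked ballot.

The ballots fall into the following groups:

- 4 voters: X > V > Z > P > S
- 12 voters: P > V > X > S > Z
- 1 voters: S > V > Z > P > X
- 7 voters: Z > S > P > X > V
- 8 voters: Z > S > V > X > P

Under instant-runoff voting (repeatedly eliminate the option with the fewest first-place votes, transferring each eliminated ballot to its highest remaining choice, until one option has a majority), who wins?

Round 1: Z 15, P 12, X 4, S 1, V 0. V has the fewest and is eliminated.
Round 2: Z 15, P 12, X 4, S 1. S has the fewest and is eliminated.
Round 3: Z 16, P 12, X 4. X has the fewest and is eliminated.
Round 4: Z 20, P 12. Z has a majority.

Z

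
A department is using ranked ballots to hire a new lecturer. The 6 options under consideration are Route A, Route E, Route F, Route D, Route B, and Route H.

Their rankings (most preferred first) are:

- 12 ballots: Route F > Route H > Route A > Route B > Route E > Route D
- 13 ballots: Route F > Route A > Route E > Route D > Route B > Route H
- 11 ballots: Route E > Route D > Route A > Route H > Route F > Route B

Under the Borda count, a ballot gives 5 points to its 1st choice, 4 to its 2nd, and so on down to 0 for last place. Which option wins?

Borda scores:
  Route A: 12·3 + 13·4 + 11·3 = 121
  Route E: 12·1 + 13·3 + 11·5 = 106
  Route F: 12·5 + 13·5 + 11·1 = 136
  Route D: 12·0 + 13·2 + 11·4 = 70
  Route B: 12·2 + 13·1 + 11·0 = 37
  Route H: 12·4 + 13·0 + 11·2 = 70
Route F has the highest total.

Route F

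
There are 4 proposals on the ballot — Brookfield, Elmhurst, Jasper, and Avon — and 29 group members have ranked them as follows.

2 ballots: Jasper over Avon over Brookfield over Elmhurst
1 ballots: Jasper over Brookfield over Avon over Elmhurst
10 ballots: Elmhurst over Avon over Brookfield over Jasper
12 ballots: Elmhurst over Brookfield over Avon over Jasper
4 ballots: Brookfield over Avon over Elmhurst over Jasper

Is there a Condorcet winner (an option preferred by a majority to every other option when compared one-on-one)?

Head-to-head results (29 voters total):
Brookfield vs Elmhurst: Elmhurst wins 22–7.
Brookfield vs Jasper: Brookfield wins 26–3.
Brookfield vs Avon: Brookfield wins 17–12.
Elmhurst vs Jasper: Elmhurst wins 26–3.
Elmhurst vs Avon: Elmhurst wins 22–7.
Jasper vs Avon: Avon wins 26–3.
Elmhurst beats each rival — Brookfield (22–7), Jasper (26–3), Avon (22–7) — so Elmhurst is the Condorcet winner.

Yes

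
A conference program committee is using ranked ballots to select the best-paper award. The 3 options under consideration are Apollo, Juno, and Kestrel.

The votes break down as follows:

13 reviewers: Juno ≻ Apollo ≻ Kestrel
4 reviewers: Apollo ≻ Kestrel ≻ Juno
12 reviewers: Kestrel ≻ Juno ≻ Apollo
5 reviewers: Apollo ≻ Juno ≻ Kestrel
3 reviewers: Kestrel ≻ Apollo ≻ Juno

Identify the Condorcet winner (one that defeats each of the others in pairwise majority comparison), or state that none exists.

Head-to-head results (37 voters total):
Apollo vs Juno: Juno wins 25–12.
Apollo vs Kestrel: Apollo wins 22–15.
Juno vs Kestrel: Kestrel wins 19–18.
No candidate beats all others: Apollo beats Kestrel beats Juno beats Apollo, a majority cycle.

No Condorcet winner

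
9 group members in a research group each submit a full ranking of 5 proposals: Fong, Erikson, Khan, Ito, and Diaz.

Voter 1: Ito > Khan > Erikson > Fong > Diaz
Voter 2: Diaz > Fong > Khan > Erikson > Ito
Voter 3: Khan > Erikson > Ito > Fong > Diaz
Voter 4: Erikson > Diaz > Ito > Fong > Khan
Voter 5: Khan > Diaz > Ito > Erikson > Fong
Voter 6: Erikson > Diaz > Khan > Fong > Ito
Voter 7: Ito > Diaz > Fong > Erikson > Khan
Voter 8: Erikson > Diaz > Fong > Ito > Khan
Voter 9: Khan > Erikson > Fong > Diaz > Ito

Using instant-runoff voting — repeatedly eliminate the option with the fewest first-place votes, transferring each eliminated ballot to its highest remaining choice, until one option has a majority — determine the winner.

Round 1: Erikson 3, Khan 3, Ito 2, Diaz 1, Fong 0. Fong has the fewest and is eliminated.
Round 2: Erikson 3, Khan 3, Ito 2, Diaz 1. Diaz has the fewest and is eliminated.
Round 3: Khan 4, Erikson 3, Ito 2. Ito has the fewest and is eliminated.
Round 4: Khan 5, Erikson 4. Khan has a majority.

Khan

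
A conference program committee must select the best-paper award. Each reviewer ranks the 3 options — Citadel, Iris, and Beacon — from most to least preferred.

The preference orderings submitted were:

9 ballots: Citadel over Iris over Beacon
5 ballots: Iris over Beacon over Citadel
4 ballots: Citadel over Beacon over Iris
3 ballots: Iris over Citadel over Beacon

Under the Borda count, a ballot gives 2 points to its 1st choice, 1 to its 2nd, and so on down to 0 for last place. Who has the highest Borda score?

Borda scores:
  Citadel: 9·2 + 5·0 + 4·2 + 3·1 = 29
  Iris: 9·1 + 5·2 + 4·0 + 3·2 = 25
  Beacon: 9·0 + 5·1 + 4·1 + 3·0 = 9
Citadel has the highest total.

Citadel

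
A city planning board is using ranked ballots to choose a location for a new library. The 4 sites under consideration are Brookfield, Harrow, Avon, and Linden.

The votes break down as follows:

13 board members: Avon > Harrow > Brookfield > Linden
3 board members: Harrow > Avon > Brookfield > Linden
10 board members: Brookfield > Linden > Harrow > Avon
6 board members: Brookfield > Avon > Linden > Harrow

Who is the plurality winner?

Brookfield

First-place vote totals:
  Brookfield: 16
  Harrow: 3
  Avon: 13
  Linden: 0
Brookfield has the most first-place votes.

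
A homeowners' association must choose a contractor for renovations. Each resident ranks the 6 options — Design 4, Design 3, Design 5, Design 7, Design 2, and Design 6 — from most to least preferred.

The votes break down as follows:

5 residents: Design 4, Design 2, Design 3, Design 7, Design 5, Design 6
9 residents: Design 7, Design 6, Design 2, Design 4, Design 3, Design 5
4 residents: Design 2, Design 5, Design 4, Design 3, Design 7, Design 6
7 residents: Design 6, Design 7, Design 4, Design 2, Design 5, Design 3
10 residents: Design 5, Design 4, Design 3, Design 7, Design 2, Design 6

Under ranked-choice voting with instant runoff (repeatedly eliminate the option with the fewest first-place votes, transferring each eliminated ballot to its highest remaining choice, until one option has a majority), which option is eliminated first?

Round 1: Design 5 10, Design 7 9, Design 6 7, Design 4 5, Design 2 4, Design 3 0. Design 3 has the fewest and is eliminated.
Round 2: Design 5 10, Design 7 9, Design 6 7, Design 4 5, Design 2 4. Design 2 has the fewest and is eliminated.
Round 3: Design 5 14, Design 7 9, Design 6 7, Design 4 5. Design 4 has the fewest and is eliminated.
Round 4: Design 5 14, Design 7 14, Design 6 7. Design 6 has the fewest and is eliminated.
Round 5: Design 7 21, Design 5 14. Design 7 has a majority.

Design 3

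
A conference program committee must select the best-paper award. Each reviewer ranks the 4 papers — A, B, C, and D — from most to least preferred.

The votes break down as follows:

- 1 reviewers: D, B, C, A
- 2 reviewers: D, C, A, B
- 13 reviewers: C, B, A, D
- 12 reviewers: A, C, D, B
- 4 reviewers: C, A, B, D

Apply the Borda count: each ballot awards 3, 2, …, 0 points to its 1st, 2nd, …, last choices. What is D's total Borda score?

21

Borda scores:
  A: 0 + 2·1 + 13·1 + 12·3 + 4·2 = 59
  B: 2 + 2·0 + 13·2 + 12·0 + 4·1 = 32
  C: 1 + 2·2 + 13·3 + 12·2 + 4·3 = 80
  D: 3 + 2·3 + 13·0 + 12·1 + 4·0 = 21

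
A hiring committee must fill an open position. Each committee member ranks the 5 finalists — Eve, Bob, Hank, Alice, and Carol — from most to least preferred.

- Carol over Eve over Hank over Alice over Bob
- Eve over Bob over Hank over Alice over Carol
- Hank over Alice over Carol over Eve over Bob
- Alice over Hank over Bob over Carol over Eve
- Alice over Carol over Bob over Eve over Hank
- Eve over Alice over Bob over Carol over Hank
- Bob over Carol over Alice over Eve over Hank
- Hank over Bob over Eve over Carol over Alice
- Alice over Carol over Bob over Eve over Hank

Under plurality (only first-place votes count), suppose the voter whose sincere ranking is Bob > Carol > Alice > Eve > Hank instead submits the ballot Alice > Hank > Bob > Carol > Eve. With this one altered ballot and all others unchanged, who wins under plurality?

Alice

First-place totals with the altered ballot: Eve 2, Bob 0, Hank 2, Alice 4, Carol 1.
The winner is unchanged: still Alice.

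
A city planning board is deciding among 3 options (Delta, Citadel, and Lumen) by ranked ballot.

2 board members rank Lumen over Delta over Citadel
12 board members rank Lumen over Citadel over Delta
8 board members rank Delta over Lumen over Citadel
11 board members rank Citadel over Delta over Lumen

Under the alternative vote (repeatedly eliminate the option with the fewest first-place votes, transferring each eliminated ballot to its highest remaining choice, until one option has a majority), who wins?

Lumen

Round 1: Lumen 14, Citadel 11, Delta 8. Delta has the fewest and is eliminated.
Round 2: Lumen 22, Citadel 11. Lumen has a majority.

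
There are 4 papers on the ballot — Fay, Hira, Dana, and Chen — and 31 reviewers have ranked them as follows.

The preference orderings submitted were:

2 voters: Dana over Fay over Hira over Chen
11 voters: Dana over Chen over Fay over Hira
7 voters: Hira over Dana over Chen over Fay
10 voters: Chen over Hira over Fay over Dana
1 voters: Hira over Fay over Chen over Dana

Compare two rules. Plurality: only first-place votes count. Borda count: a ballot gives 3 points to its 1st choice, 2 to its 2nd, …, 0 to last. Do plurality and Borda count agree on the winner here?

Plurality first-place counts: Fay 0, Hira 8, Dana 13, Chen 10 → Dana.
Borda totals: Fay 27, Hira 46, Dana 53, Chen 60 → Chen.
The two rules disagree: plurality picks Dana, Borda picks Chen.

No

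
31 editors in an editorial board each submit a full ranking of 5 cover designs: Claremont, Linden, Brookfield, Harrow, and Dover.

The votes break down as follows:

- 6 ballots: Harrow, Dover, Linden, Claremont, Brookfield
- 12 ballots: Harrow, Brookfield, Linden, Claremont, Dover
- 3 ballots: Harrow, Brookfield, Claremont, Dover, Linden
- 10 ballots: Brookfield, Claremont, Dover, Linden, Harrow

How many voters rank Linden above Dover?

Ballots ranking Linden above Dover: 12.
Ballots ranking Dover above Linden: 6+3+10 = 19.
So 12 of 31 voters prefer Linden to Dover.

12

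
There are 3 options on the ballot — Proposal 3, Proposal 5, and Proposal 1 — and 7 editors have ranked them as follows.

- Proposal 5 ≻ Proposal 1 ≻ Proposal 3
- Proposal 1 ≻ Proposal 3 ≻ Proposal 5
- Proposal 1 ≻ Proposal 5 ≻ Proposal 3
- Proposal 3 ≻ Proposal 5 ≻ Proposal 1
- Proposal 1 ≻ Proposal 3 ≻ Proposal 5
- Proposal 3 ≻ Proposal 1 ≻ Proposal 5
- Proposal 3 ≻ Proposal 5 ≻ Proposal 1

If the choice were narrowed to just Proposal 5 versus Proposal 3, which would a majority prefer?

Proposal 3

Ballots ranking Proposal 5 above Proposal 3: 2.
Ballots ranking Proposal 3 above Proposal 5: 5.
Proposal 3 wins the head-to-head, 5–2.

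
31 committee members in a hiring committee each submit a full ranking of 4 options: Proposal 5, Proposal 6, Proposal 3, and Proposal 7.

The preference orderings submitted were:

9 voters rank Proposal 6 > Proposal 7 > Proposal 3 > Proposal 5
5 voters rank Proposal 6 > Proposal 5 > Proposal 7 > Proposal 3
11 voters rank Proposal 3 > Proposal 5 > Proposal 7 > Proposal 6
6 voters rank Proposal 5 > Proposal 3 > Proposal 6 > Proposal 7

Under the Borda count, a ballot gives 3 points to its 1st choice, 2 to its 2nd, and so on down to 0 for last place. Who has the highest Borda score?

Borda scores:
  Proposal 5: 9·0 + 5·2 + 11·2 + 6·3 = 50
  Proposal 6: 9·3 + 5·3 + 11·0 + 6·1 = 48
  Proposal 3: 9·1 + 5·0 + 11·3 + 6·2 = 54
  Proposal 7: 9·2 + 5·1 + 11·1 + 6·0 = 34
Proposal 3 has the highest total.

Proposal 3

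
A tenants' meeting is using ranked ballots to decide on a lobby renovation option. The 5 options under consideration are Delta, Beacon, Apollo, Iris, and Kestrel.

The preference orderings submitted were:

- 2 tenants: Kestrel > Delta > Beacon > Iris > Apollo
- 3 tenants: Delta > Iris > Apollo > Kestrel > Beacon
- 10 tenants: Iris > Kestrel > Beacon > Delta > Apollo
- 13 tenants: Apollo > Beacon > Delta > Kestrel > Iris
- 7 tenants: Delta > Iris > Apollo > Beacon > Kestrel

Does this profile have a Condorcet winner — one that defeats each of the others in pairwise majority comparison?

No

Head-to-head results (35 voters total):
Delta vs Beacon: Beacon wins 23–12.
Delta vs Apollo: Delta wins 22–13.
Delta vs Iris: Delta wins 25–10.
Delta vs Kestrel: Delta wins 23–12.
Beacon vs Apollo: Apollo wins 23–12.
Beacon vs Iris: Iris wins 20–15.
Beacon vs Kestrel: Beacon wins 20–15.
Apollo vs Iris: Iris wins 22–13.
Apollo vs Kestrel: Apollo wins 23–12.
Iris vs Kestrel: Iris wins 20–15.
No candidate beats all others: Delta beats Apollo beats Beacon beats Delta, a majority cycle.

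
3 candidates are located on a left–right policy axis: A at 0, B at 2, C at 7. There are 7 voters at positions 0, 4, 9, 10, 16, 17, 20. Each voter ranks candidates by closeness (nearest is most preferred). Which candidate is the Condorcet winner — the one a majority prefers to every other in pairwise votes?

With single-peaked preferences on a line, the Condorcet winner is the candidate closest to the median voter.
The median voter (position 10) is closest to C at 7.
Check: C vs A — voters closer to C: 6 of 7.

C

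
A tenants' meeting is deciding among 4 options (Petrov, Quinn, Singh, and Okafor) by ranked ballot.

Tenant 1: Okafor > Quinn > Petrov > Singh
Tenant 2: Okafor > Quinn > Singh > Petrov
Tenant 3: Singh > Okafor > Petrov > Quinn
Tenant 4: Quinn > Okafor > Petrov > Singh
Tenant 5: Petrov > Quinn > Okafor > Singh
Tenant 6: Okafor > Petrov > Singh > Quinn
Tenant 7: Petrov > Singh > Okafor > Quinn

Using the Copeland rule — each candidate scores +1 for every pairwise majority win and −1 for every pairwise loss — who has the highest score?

Pairwise results:
  Petrov vs Quinn: Petrov wins 4–3.
  Petrov vs Singh: Petrov wins 5–2.
  Petrov vs Okafor: Okafor wins 5–2.
  Quinn vs Singh: Quinn wins 4–3.
  Quinn vs Okafor: Okafor wins 5–2.
  Singh vs Okafor: Okafor wins 5–2.
Copeland scores (wins − losses):
  Petrov: 2 − 1 = 1
  Quinn: 1 − 2 = -1
  Singh: 0 − 3 = -3
  Okafor: 3 − 0 = 3
Okafor has the best Copeland score.

Okafor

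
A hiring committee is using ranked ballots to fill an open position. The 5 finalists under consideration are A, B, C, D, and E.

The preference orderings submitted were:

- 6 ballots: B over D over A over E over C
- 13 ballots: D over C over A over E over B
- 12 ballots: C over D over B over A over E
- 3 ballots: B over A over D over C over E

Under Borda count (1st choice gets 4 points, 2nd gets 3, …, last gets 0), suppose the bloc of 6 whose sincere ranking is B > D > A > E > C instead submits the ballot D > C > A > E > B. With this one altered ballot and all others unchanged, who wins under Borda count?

Borda totals with the altered ballot: A 59, B 36, C 108, D 118, E 19.
The winner is unchanged: still D.

D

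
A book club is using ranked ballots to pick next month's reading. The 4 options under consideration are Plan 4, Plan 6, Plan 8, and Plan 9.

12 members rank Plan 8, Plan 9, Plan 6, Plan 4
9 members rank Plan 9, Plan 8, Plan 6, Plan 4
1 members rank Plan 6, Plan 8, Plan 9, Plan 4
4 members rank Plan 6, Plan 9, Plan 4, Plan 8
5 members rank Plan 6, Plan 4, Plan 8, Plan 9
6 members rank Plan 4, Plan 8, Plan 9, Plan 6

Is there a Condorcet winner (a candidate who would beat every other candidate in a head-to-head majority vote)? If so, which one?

Plan 8

Head-to-head results (37 voters total):
Plan 4 vs Plan 6: Plan 6 wins 31–6.
Plan 4 vs Plan 8: Plan 8 wins 22–15.
Plan 4 vs Plan 9: Plan 9 wins 26–11.
Plan 6 vs Plan 8: Plan 8 wins 27–10.
Plan 6 vs Plan 9: Plan 9 wins 27–10.
Plan 8 vs Plan 9: Plan 8 wins 24–13.
Plan 8 beats each rival — Plan 4 (22–15), Plan 6 (27–10), Plan 9 (24–13) — so Plan 8 is the Condorcet winner.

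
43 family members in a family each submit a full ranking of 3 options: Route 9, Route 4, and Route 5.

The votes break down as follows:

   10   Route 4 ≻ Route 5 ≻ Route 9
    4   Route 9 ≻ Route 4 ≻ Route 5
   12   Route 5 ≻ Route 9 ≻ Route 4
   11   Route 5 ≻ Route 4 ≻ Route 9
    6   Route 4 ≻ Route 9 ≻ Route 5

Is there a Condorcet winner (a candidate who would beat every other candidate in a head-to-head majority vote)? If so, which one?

Head-to-head results (43 voters total):
Route 9 vs Route 4: Route 4 wins 27–16.
Route 9 vs Route 5: Route 5 wins 33–10.
Route 4 vs Route 5: Route 5 wins 23–20.
Route 5 beats each rival — Route 9 (33–10), Route 4 (23–20) — so Route 5 is the Condorcet winner.

Route 5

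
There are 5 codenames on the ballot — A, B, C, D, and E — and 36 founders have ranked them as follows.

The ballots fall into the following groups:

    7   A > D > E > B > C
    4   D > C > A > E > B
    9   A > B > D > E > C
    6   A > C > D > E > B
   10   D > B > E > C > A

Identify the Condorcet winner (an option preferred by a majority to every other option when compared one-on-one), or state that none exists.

A

Head-to-head results (36 voters total):
A vs B: A wins 26–10.
A vs C: A wins 22–14.
A vs D: A wins 22–14.
A vs E: A wins 26–10.
B vs C: B wins 26–10.
B vs D: D wins 27–9.
B vs E: B wins 19–17.
C vs D: D wins 30–6.
C vs E: E wins 26–10.
D vs E: D wins 36–0.
A beats each rival — B (26–10), C (22–14), D (22–14), E (26–10) — so A is the Condorcet winner.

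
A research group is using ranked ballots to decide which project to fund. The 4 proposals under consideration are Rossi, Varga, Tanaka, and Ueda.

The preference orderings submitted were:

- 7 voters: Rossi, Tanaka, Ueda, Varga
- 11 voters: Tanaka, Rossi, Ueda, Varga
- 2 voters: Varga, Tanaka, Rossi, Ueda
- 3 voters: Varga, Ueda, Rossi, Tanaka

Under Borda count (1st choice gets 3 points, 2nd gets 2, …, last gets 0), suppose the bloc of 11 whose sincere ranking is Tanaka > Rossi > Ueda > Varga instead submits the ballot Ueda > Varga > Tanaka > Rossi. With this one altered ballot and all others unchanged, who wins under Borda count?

Ueda

Borda totals with the altered ballot: Rossi 26, Varga 37, Tanaka 29, Ueda 46.
The switch changes the winner from Tanaka to Ueda.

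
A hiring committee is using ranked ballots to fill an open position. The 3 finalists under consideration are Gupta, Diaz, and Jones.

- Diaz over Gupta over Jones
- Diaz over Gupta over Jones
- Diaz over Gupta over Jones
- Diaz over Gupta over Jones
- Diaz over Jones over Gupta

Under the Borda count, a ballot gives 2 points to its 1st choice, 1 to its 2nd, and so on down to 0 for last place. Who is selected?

Diaz

Borda scores:
  Gupta: 1 + 1 + 1 + 1 + 0 = 4
  Diaz: 2 + 2 + 2 + 2 + 2 = 10
  Jones: 0 + 0 + 0 + 0 + 1 = 1
Diaz has the highest total.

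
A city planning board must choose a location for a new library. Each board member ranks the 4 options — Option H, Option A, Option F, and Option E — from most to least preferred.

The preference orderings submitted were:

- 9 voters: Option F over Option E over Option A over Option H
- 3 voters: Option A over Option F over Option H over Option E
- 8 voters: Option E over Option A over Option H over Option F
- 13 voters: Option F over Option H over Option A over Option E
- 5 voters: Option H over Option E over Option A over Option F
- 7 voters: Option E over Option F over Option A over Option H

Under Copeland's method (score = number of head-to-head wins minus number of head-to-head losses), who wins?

Option F

Pairwise results:
  Option H vs Option A: Option A wins 27–18.
  Option H vs Option F: Option F wins 32–13.
  Option H vs Option E: Option E wins 24–21.
  Option A vs Option F: Option F wins 29–16.
  Option A vs Option E: Option E wins 29–16.
  Option F vs Option E: Option F wins 25–20.
Copeland scores (wins − losses):
  Option H: 0 − 3 = -3
  Option A: 1 − 2 = -1
  Option F: 3 − 0 = 3
  Option E: 2 − 1 = 1
Option F has the best Copeland score.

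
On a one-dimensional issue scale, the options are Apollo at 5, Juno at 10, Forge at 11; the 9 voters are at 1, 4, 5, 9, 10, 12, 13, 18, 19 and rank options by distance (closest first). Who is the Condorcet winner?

With single-peaked preferences on a line, the Condorcet winner is the candidate closest to the median voter.
The median voter (position 10) is closest to Juno at 10.
Check: Juno vs Forge — voters closer to Juno: 5 of 9.

Juno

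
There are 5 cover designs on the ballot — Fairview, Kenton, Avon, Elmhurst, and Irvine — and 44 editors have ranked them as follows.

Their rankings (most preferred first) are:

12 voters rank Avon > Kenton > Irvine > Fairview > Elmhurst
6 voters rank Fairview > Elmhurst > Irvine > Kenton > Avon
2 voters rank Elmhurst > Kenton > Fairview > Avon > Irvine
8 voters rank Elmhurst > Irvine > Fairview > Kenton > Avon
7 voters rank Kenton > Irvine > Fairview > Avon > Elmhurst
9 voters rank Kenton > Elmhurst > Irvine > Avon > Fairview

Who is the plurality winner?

Kenton

First-place vote totals:
  Fairview: 6
  Kenton: 16
  Avon: 12
  Elmhurst: 10
  Irvine: 0
Kenton has the most first-place votes.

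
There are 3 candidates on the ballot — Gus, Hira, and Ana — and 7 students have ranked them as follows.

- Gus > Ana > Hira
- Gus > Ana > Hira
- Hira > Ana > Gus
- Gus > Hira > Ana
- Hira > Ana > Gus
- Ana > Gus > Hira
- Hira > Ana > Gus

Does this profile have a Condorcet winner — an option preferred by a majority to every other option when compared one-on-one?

No

Head-to-head results (7 voters total):
Gus vs Hira: Gus wins 4–3.
Gus vs Ana: Ana wins 4–3.
Hira vs Ana: Hira wins 4–3.
No candidate beats all others: Gus beats Hira beats Ana beats Gus, a majority cycle.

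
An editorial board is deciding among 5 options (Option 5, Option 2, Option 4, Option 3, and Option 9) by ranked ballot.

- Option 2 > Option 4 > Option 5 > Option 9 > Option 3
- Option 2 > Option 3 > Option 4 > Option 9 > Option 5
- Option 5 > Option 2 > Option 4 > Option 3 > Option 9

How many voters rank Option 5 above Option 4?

Ballots ranking Option 5 above Option 4: 1.
Ballots ranking Option 4 above Option 5: 2.
So 1 of 3 voters prefer Option 5 to Option 4.

1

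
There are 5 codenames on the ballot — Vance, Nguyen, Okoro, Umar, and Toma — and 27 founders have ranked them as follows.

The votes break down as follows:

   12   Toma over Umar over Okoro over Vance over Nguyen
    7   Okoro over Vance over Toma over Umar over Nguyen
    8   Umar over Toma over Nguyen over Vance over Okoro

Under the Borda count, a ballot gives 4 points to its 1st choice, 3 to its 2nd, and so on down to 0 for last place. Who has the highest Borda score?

Toma

Borda scores:
  Vance: 12·1 + 7·3 + 8·1 = 41
  Nguyen: 12·0 + 7·0 + 8·2 = 16
  Okoro: 12·2 + 7·4 + 8·0 = 52
  Umar: 12·3 + 7·1 + 8·4 = 75
  Toma: 12·4 + 7·2 + 8·3 = 86
Toma has the highest total.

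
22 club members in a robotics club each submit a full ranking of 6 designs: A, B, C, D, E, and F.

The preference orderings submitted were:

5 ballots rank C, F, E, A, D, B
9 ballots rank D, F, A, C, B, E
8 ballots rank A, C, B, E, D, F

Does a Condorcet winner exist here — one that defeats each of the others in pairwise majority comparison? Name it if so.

There is no Condorcet winner

Head-to-head results (22 voters total):
A vs B: A wins 22–0.
A vs C: A wins 17–5.
A vs D: A wins 13–9.
A vs E: A wins 17–5.
A vs F: F wins 14–8.
B vs C: C wins 22–0.
B vs D: D wins 14–8.
B vs E: B wins 17–5.
B vs F: F wins 14–8.
C vs D: C wins 13–9.
C vs E: C wins 22–0.
C vs F: C wins 13–9.
D vs E: E wins 13–9.
D vs F: D wins 17–5.
E vs F: F wins 14–8.
No candidate beats all others: A beats C beats F beats A, a majority cycle.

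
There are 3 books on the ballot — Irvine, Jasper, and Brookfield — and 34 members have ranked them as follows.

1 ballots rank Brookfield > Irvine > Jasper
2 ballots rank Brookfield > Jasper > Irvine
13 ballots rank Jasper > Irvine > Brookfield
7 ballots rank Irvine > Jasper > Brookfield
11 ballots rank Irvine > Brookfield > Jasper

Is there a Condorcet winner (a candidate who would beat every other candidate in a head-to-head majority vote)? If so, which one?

Head-to-head results (34 voters total):
Irvine vs Jasper: Irvine wins 19–15.
Irvine vs Brookfield: Irvine wins 31–3.
Jasper vs Brookfield: Jasper wins 20–14.
Irvine beats each rival — Jasper (19–15), Brookfield (31–3) — so Irvine is the Condorcet winner.

Irvine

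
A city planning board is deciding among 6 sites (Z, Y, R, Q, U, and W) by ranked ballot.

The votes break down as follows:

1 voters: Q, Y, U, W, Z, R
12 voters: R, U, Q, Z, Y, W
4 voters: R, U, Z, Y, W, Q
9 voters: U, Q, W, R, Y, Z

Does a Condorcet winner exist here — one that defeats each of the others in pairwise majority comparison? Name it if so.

R

Head-to-head results (26 voters total):
Z vs Y: Z wins 16–10.
Z vs R: R wins 25–1.
Z vs Q: Q wins 22–4.
Z vs U: U wins 26–0.
Z vs W: Z wins 16–10.
Y vs R: R wins 25–1.
Y vs Q: Q wins 22–4.
Y vs U: U wins 25–1.
Y vs W: Y wins 17–9.
R vs Q: R wins 16–10.
R vs U: R wins 16–10.
R vs W: R wins 16–10.
Q vs U: U wins 25–1.
Q vs W: Q wins 22–4.
U vs W: U wins 26–0.
R beats each rival — Z (25–1), Y (25–1), Q (16–10), U (16–10), W (16–10) — so R is the Condorcet winner.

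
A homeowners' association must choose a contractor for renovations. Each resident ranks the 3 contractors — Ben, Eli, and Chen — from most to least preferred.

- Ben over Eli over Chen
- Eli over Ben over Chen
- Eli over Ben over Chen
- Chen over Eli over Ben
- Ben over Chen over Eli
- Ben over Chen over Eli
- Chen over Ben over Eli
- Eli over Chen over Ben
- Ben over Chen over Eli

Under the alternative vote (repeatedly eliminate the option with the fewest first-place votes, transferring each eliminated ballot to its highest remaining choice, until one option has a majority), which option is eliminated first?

Chen

Round 1: Ben 4, Eli 3, Chen 2. Chen has the fewest and is eliminated.
Round 2: Ben 5, Eli 4. Ben has a majority.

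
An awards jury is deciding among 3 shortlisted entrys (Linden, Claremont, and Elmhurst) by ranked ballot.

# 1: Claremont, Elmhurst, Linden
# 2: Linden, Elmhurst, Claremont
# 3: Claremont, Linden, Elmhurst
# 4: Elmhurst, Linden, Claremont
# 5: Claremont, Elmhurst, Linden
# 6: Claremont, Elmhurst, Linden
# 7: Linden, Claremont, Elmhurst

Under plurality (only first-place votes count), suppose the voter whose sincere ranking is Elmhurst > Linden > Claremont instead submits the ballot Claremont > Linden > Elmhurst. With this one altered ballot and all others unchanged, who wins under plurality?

Claremont

First-place totals with the altered ballot: Linden 2, Claremont 5, Elmhurst 0.
The winner is unchanged: still Claremont.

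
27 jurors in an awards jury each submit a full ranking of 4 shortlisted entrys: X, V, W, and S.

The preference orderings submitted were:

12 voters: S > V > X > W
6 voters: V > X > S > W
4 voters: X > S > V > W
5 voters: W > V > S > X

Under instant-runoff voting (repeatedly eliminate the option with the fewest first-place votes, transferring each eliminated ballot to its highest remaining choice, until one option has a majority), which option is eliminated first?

X

Round 1: S 12, V 6, W 5, X 4. X has the fewest and is eliminated.
Round 2: S 16, V 6, W 5. S has a majority.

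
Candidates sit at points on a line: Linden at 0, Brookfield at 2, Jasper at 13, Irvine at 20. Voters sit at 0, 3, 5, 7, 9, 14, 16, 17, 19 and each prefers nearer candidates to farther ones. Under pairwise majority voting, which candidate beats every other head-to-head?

Jasper

With single-peaked preferences on a line, the Condorcet winner is the candidate closest to the median voter.
The median voter (position 9) is closest to Jasper at 13.
Check: Jasper vs Irvine — voters closer to Jasper: 7 of 9.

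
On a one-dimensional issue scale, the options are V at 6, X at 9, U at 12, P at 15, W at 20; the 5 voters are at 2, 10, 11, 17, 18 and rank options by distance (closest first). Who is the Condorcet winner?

U

With single-peaked preferences on a line, the Condorcet winner is the candidate closest to the median voter.
The median voter (position 11) is closest to U at 12.
Check: U vs W — voters closer to U: 3 of 5.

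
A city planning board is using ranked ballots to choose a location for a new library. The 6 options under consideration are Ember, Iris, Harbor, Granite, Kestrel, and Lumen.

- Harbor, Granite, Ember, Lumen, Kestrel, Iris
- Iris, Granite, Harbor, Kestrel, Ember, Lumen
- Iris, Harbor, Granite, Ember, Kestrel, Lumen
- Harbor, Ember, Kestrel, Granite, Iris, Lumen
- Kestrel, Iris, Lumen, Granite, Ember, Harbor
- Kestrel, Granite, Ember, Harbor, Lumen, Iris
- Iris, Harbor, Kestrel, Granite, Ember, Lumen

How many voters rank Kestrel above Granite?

4

Ballots ranking Kestrel above Granite: 4.
Ballots ranking Granite above Kestrel: 3.
So 4 of 7 voters prefer Kestrel to Granite.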